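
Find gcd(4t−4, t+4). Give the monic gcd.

Euclidean algorithm in ℚ[t]:
  4t−4 = (4)(t+4) + (−20)
  t+4 = (−(1/20)t−1/5)(−20) + (0)
The last nonzero remainder is the constant −20, so the polynomials are coprime and gcd = 1.

1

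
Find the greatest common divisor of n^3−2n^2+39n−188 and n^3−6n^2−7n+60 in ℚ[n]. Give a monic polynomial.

n−4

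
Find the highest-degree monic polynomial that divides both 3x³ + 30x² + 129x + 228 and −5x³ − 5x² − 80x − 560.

Repeated division with remainder:
  3x³ + 30x² + 129x + 228 = (−3/5)(−5x³ − 5x² − 80x − 560) + (27x² + 81x − 108)
  −5x³ − 5x² − 80x − 560 = (−(5/27)x + 10/27)(27x² + 81x − 108) + (−130x − 520)
  27x² + 81x − 108 = (−(27/130)x + 27/130)(−130x − 520) + (0)
Last nonzero remainder: −130x − 520. Dividing through by −130 gives the monic gcd x + 4.

x + 4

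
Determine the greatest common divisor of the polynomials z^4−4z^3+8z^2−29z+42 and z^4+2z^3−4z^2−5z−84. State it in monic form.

Euclidean algorithm in ℚ[z]:
  z^4−4z^3+8z^2−29z+42 = (z^4+2z^3−4z^2−5z−84) + (−6z^3+12z^2−24z+126)
  z^4+2z^3−4z^2−5z−84 = (−(1/6)z−2/3)(−6z^3+12z^2−24z+126) + (0)
Last nonzero remainder: −6z^3+12z^2−24z+126. Dividing through by −6 gives the monic gcd z^3−2z^2+4z−21.

z^3−2z^2+4z−21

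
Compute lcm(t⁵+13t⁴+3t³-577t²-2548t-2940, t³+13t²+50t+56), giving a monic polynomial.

By polynomial division,
  t⁵+13t⁴+3t³-577t²-2548t-2940 = (t²-47)(t³+13t²+50t+56) + (-22t²-198t-308)
  t³+13t²+50t+56 = (-(1/22)t-2/11)(-22t²-198t-308) + (0)
Last nonzero remainder: -22t²-198t-308. Dividing through by -22 gives the monic gcd t²+9t+14.
Then lcm(f, g) = f·g / gcd(f, g); expanding and making the result monic gives the answer.

t⁶+17t⁵+55t⁴-565t³-4856t²-13132t-11760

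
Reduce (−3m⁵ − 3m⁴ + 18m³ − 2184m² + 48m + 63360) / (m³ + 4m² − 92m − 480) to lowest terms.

(−3m³ + 39m² − 384m + 1320)/(m − 10)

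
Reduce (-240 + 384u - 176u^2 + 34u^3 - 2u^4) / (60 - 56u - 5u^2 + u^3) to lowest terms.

Euclidean algorithm in ℚ[u]:
  -2u^4 + 34u^3 - 176u^2 + 384u - 240 = (-2u + 24)(u^3 - 5u^2 - 56u + 60) + (-168u^2 + 1848u - 1680)
  u^3 - 5u^2 - 56u + 60 = (-(1/168)u - 1/28)(-168u^2 + 1848u - 1680) + (0)
Last nonzero remainder: -168u^2 + 1848u - 1680. Dividing through by -168 gives the monic gcd u^2 - 11u + 10.
Cancel u^2 - 11u + 10 from numerator and denominator to get the reduced form.

(-24 + 12u - 2u^2)/(6 + u)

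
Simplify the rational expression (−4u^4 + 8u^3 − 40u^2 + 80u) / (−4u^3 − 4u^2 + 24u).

(u^2 + 10)/(u + 3)

Apply the Euclidean algorithm:
  −4u^4 + 8u^3 − 40u^2 + 80u = (u − 3)(−4u^3 − 4u^2 + 24u) + (−76u^2 + 152u)
  −4u^3 − 4u^2 + 24u = ((1/19)u + 3/19)(−76u^2 + 152u) + (0)
Last nonzero remainder: −76u^2 + 152u. Dividing through by −76 gives the monic gcd u^2 − 2u.
Cancel u^2 − 2u from numerator and denominator to get the reduced form.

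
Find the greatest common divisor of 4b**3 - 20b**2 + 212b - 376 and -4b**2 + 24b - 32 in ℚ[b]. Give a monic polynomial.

b - 2

By polynomial division,
  4b**3 - 20b**2 + 212b - 376 = (-b - 1)(-4b**2 + 24b - 32) + (204b - 408)
  -4b**2 + 24b - 32 = (-(1/51)b + 4/51)(204b - 408) + (0)
Last nonzero remainder: 204b - 408. Dividing through by 204 gives the monic gcd b - 2.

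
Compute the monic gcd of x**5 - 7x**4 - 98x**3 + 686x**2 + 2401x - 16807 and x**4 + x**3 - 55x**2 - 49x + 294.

x**2 - 49

By polynomial division,
  x**5 - 7x**4 - 98x**3 + 686x**2 + 2401x - 16807 = (x - 8)(x**4 + x**3 - 55x**2 - 49x + 294) + (-35x**3 + 295x**2 + 1715x - 14455)
  x**4 + x**3 - 55x**2 - 49x + 294 = (-(1/35)x - 66/245)(-35x**3 + 295x**2 + 1715x - 14455) + ((3600/49)x**2 - 3600)
  -35x**3 + 295x**2 + 1715x - 14455 = (-(343/720)x + 2891/720)((3600/49)x**2 - 3600) + (0)
Last nonzero remainder: (3600/49)x**2 - 3600. Dividing through by 3600/49 gives the monic gcd x**2 - 49.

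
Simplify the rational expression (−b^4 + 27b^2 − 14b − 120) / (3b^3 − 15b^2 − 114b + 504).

(−b^3 − 4b^2 + 11b + 30)/(3b^2 − 3b − 126)

Apply the Euclidean algorithm:
  −b^4 + 27b^2 − 14b − 120 = (−(1/3)b − 5/3)(3b^3 − 15b^2 − 114b + 504) + (−36b^2 − 36b + 720)
  3b^3 − 15b^2 − 114b + 504 = (−(1/12)b + 1/2)(−36b^2 − 36b + 720) + (−36b + 144)
  −36b^2 − 36b + 720 = (b + 5)(−36b + 144) + (0)
Last nonzero remainder: −36b + 144. Dividing through by −36 gives the monic gcd b − 4.
Cancel b − 4 from numerator and denominator to get the reduced form.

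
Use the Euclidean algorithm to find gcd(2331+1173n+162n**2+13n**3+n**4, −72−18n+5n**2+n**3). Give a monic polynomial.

By polynomial division,
  n**4+13n**3+162n**2+1173n+2331 = (n+8)(n**3+5n**2−18n−72) + (140n**2+1389n+2907)
  n**3+5n**2−18n−72 = ((1/140)n−689/19600)(140n**2+1389n+2907) + ((197241/19600)n+591723/19600)
  140n**2+1389n+2907 = ((2744000/197241)n+6330800/65747)((197241/19600)n+591723/19600) + (0)
Last nonzero remainder: (197241/19600)n+591723/19600. Dividing through by 197241/19600 gives the monic gcd n+3.

3+n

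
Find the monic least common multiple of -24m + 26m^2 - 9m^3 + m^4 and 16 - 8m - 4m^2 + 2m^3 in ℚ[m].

96m - 104m^2 + 12m^3 + 22m^4 - 9m^5 + m^6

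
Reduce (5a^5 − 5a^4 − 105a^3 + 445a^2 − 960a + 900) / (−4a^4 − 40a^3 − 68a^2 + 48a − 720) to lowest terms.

(−5a^2 + 25a − 30)/(4a + 24)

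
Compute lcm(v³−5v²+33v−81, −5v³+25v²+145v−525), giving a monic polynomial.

v⁵−7v⁴+8v³+28v²−993v+2835

By polynomial division,
  v³−5v²+33v−81 = (−1/5)(−5v³+25v²+145v−525) + (62v−186)
  −5v³+25v²+145v−525 = (−(5/62)v²+(5/31)v+175/62)(62v−186) + (0)
Last nonzero remainder: 62v−186. Dividing through by 62 gives the monic gcd v−3.
Then lcm(f, g) = f·g / gcd(f, g); expanding and making the result monic gives the answer.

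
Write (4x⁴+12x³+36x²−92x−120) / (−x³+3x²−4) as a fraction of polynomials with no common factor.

(−4x²−16x−60)/(x−2)

Euclidean algorithm in ℚ[x]:
  4x⁴+12x³+36x²−92x−120 = (−4x−24)(−x³+3x²−4) + (108x²−108x−216)
  −x³+3x²−4 = (−(1/108)x+1/54)(108x²−108x−216) + (0)
Last nonzero remainder: 108x²−108x−216. Dividing through by 108 gives the monic gcd x²−x−2.
Cancel x²−x−2 from numerator and denominator to get the reduced form.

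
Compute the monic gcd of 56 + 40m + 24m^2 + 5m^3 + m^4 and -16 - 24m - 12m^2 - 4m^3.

4 + 2m + m^2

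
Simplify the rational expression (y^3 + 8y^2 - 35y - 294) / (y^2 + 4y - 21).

(y^2 + y - 42)/(y - 3)

Apply the Euclidean algorithm:
  y^3 + 8y^2 - 35y - 294 = (y + 4)(y^2 + 4y - 21) + (-30y - 210)
  y^2 + 4y - 21 = (-(1/30)y + 1/10)(-30y - 210) + (0)
Last nonzero remainder: -30y - 210. Dividing through by -30 gives the monic gcd y + 7.
Cancel y + 7 from numerator and denominator to get the reduced form.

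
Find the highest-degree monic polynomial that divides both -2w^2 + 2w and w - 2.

1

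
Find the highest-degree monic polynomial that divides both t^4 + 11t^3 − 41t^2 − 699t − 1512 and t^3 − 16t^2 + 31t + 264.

t^2 − 5t − 24

Euclidean algorithm in ℚ[t]:
  t^4 + 11t^3 − 41t^2 − 699t − 1512 = (t + 27)(t^3 − 16t^2 + 31t + 264) + (360t^2 − 1800t − 8640)
  t^3 − 16t^2 + 31t + 264 = ((1/360)t − 11/360)(360t^2 − 1800t − 8640) + (0)
Last nonzero remainder: 360t^2 − 1800t − 8640. Dividing through by 360 gives the monic gcd t^2 − 5t − 24.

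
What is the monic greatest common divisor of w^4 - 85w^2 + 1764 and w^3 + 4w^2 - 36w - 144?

Repeated division with remainder:
  w^4 - 85w^2 + 1764 = (w - 4)(w^3 + 4w^2 - 36w - 144) + (-33w^2 + 1188)
  w^3 + 4w^2 - 36w - 144 = (-(1/33)w - 4/33)(-33w^2 + 1188) + (0)
Last nonzero remainder: -33w^2 + 1188. Dividing through by -33 gives the monic gcd w^2 - 36.

w^2 - 36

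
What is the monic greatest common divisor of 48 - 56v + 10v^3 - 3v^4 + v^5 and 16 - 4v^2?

-4 + v^2

Apply the Euclidean algorithm:
  v^5 - 3v^4 + 10v^3 - 56v + 48 = (-(1/4)v^3 + (3/4)v^2 - (7/2)v + 3)(-4v^2 + 16) + (0)
Last nonzero remainder: -4v^2 + 16. Dividing through by -4 gives the monic gcd v^2 - 4.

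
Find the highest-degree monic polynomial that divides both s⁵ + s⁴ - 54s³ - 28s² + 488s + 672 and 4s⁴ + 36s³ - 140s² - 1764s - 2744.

By polynomial division,
  s⁵ + s⁴ - 54s³ - 28s² + 488s + 672 = ((1/4)s - 2)(4s⁴ + 36s³ - 140s² - 1764s - 2744) + (53s³ + 133s² - 2354s - 4816)
  4s⁴ + 36s³ - 140s² - 1764s - 2744 = ((4/53)s + 1376/2809)(53s³ + 133s² - 2354s - 4816) + (-(77220/2809)s² - (694980/2809)s - 1081080/2809)
  53s³ + 133s² - 2354s - 4816 = (-(148877/77220)s + 241574/19305)(-(77220/2809)s² - (694980/2809)s - 1081080/2809) + (0)
Last nonzero remainder: -(77220/2809)s² - (694980/2809)s - 1081080/2809. Dividing through by -77220/2809 gives the monic gcd s² + 9s + 14.

s² + 9s + 14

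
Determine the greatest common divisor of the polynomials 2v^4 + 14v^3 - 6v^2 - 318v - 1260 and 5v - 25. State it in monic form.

By polynomial division,
  2v^4 + 14v^3 - 6v^2 - 318v - 1260 = ((2/5)v^3 + (24/5)v^2 + (114/5)v + 252/5)(5v - 25) + (0)
Last nonzero remainder: 5v - 25. Dividing through by 5 gives the monic gcd v - 5.

v - 5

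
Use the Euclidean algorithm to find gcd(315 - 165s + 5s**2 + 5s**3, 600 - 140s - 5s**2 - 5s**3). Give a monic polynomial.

-3 + s

Repeated division with remainder:
  5s**3 + 5s**2 - 165s + 315 = (-1)(-5s**3 - 5s**2 - 140s + 600) + (-305s + 915)
  -5s**3 - 5s**2 - 140s + 600 = ((1/61)s**2 + (4/61)s + 40/61)(-305s + 915) + (0)
Last nonzero remainder: -305s + 915. Dividing through by -305 gives the monic gcd s - 3.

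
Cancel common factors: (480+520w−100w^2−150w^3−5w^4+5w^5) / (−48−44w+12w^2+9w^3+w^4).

(−60−20w+5w^2)/(6+w)

Apply the Euclidean algorithm:
  5w^5−5w^4−150w^3−100w^2+520w+480 = (5w−50)(w^4+9w^3+12w^2−44w−48) + (240w^3+720w^2−1440w−1920)
  w^4+9w^3+12w^2−44w−48 = ((1/240)w+1/40)(240w^3+720w^2−1440w−1920) + (0)
Last nonzero remainder: 240w^3+720w^2−1440w−1920. Dividing through by 240 gives the monic gcd w^3+3w^2−6w−8.
Cancel w^3+3w^2−6w−8 from numerator and denominator to get the reduced form.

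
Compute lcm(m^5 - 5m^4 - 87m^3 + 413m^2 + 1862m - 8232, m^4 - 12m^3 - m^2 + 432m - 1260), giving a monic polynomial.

Repeated division with remainder:
  m^5 - 5m^4 - 87m^3 + 413m^2 + 1862m - 8232 = (m + 7)(m^4 - 12m^3 - m^2 + 432m - 1260) + (-2m^3 - 12m^2 + 98m + 588)
  m^4 - 12m^3 - m^2 + 432m - 1260 = (-(1/2)m + 9)(-2m^3 - 12m^2 + 98m + 588) + (156m^2 - 156m - 6552)
  -2m^3 - 12m^2 + 98m + 588 = (-(1/78)m - 7/78)(156m^2 - 156m - 6552) + (0)
Last nonzero remainder: 156m^2 - 156m - 6552. Dividing through by 156 gives the monic gcd m^2 - m - 42.
Then lcm(f, g) = f·g / gcd(f, g); expanding and making the result monic gives the answer.

m^7 - 16m^6 - 2m^5 + 1220m^4 - 5291m^3 - 16324m^2 + 146412m - 246960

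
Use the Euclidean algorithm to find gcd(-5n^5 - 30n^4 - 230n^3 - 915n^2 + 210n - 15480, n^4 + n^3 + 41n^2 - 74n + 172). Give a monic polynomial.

n^2 + 3n + 43

Repeated division with remainder:
  -5n^5 - 30n^4 - 230n^3 - 915n^2 + 210n - 15480 = (-5n - 25)(n^4 + n^3 + 41n^2 - 74n + 172) + (-260n^2 - 780n - 11180)
  n^4 + n^3 + 41n^2 - 74n + 172 = (-(1/260)n^2 + (1/130)n - 1/65)(-260n^2 - 780n - 11180) + (0)
Last nonzero remainder: -260n^2 - 780n - 11180. Dividing through by -260 gives the monic gcd n^2 + 3n + 43.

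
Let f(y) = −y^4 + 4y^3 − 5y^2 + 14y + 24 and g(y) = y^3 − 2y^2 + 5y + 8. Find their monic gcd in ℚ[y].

y + 1

Euclidean algorithm in ℚ[y]:
  −y^4 + 4y^3 − 5y^2 + 14y + 24 = (−y + 2)(y^3 − 2y^2 + 5y + 8) + (4y^2 + 12y + 8)
  y^3 − 2y^2 + 5y + 8 = ((1/4)y − 5/4)(4y^2 + 12y + 8) + (18y + 18)
  4y^2 + 12y + 8 = ((2/9)y + 4/9)(18y + 18) + (0)
Last nonzero remainder: 18y + 18. Dividing through by 18 gives the monic gcd y + 1.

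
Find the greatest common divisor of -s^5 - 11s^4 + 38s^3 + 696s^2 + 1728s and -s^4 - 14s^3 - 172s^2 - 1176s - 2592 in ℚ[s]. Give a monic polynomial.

By polynomial division,
  -s^5 - 11s^4 + 38s^3 + 696s^2 + 1728s = (s - 3)(-s^4 - 14s^3 - 172s^2 - 1176s - 2592) + (168s^3 + 1356s^2 + 792s - 7776)
  -s^4 - 14s^3 - 172s^2 - 1176s - 2592 = (-(1/168)s - 83/2352)(168s^3 + 1356s^2 + 792s - 7776) + (-(23409/196)s^2 - (117045/98)s - 140454/49)
  168s^3 + 1356s^2 + 792s - 7776 = (-(10976/7803)s + 784/289)(-(23409/196)s^2 - (117045/98)s - 140454/49) + (0)
Last nonzero remainder: -(23409/196)s^2 - (117045/98)s - 140454/49. Dividing through by -23409/196 gives the monic gcd s^2 + 10s + 24.

s^2 + 10s + 24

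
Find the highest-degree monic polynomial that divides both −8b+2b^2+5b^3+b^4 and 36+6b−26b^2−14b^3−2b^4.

−2+b+b^2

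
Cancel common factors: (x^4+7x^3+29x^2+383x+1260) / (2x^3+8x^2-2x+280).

(x^3+29x+180)/(2x^2-6x+40)

Repeated division with remainder:
  x^4+7x^3+29x^2+383x+1260 = ((1/2)x+3/2)(2x^3+8x^2-2x+280) + (18x^2+246x+840)
  2x^3+8x^2-2x+280 = ((1/9)x-29/27)(18x^2+246x+840) + ((1520/9)x+10640/9)
  18x^2+246x+840 = ((81/760)x+27/38)((1520/9)x+10640/9) + (0)
Last nonzero remainder: (1520/9)x+10640/9. Dividing through by 1520/9 gives the monic gcd x+7.
Cancel x+7 from numerator and denominator to get the reduced form.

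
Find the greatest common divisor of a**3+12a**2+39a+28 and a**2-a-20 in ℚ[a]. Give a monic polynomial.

By polynomial division,
  a**3+12a**2+39a+28 = (a+13)(a**2-a-20) + (72a+288)
  a**2-a-20 = ((1/72)a-5/72)(72a+288) + (0)
Last nonzero remainder: 72a+288. Dividing through by 72 gives the monic gcd a+4.

a+4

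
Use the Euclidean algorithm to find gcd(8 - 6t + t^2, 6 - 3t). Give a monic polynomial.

Apply the Euclidean algorithm:
  t^2 - 6t + 8 = (-(1/3)t + 4/3)(-3t + 6) + (0)
Last nonzero remainder: -3t + 6. Dividing through by -3 gives the monic gcd t - 2.

-2 + t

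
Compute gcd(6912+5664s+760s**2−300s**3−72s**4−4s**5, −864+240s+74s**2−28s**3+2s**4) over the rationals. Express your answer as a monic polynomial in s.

By polynomial division,
  −4s**5−72s**4−300s**3+760s**2+5664s+6912 = (−2s−64)(2s**4−28s**3+74s**2+240s−864) + (−1944s**3+5976s**2+19296s−48384)
  2s**4−28s**3+74s**2+240s−864 = (−(1/972)s+295/26244)(−1944s**3+5976s**2+19296s−48384) + ((19448/729)s**2−(19448/729)s−77792/243)
  −1944s**3+5976s**2+19296s−48384 = (−(177147/2431)s+367416/2431)((19448/729)s**2−(19448/729)s−77792/243) + (0)
Last nonzero remainder: (19448/729)s**2−(19448/729)s−77792/243. Dividing through by 19448/729 gives the monic gcd s**2−s−12.

−12−s+s**2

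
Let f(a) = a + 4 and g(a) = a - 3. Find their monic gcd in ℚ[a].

1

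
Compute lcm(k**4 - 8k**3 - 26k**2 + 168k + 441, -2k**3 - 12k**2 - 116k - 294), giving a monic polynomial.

Apply the Euclidean algorithm:
  k**4 - 8k**3 - 26k**2 + 168k + 441 = (-(1/2)k + 7)(-2k**3 - 12k**2 - 116k - 294) + (833k + 2499)
  -2k**3 - 12k**2 - 116k - 294 = (-(2/833)k**2 - (6/833)k - 2/17)(833k + 2499) + (0)
Last nonzero remainder: 833k + 2499. Dividing through by 833 gives the monic gcd k + 3.
Then lcm(f, g) = f·g / gcd(f, g); expanding and making the result monic gives the answer.

k**6 - 5k**5 - k**4 - 302k**3 - 329k**2 + 9555k + 21609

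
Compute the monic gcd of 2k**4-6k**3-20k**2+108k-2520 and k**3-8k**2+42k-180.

Euclidean algorithm in ℚ[k]:
  2k**4-6k**3-20k**2+108k-2520 = (2k+10)(k**3-8k**2+42k-180) + (-24k**2+48k-720)
  k**3-8k**2+42k-180 = (-(1/24)k+1/4)(-24k**2+48k-720) + (0)
Last nonzero remainder: -24k**2+48k-720. Dividing through by -24 gives the monic gcd k**2-2k+30.

k**2-2k+30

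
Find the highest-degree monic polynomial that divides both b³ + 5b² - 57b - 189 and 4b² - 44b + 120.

1

Apply the Euclidean algorithm:
  b³ + 5b² - 57b - 189 = ((1/4)b + 4)(4b² - 44b + 120) + (89b - 669)
  4b² - 44b + 120 = ((4/89)b - 1240/7921)(89b - 669) + (120960/7921)
  89b - 669 = ((704969/120960)b - 1766383/40320)(120960/7921) + (0)
The last nonzero remainder is the constant 120960/7921, so the polynomials are coprime and gcd = 1.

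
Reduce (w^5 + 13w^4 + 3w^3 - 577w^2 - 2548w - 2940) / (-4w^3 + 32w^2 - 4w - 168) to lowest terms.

(-w^3 - 18w^2 - 107w - 210)/(4w - 12)

Apply the Euclidean algorithm:
  w^5 + 13w^4 + 3w^3 - 577w^2 - 2548w - 2940 = (-(1/4)w^2 - (21/4)w - 85/2)(-4w^3 + 32w^2 - 4w - 168) + (720w^2 - 3600w - 10080)
  -4w^3 + 32w^2 - 4w - 168 = (-(1/180)w + 1/60)(720w^2 - 3600w - 10080) + (0)
Last nonzero remainder: 720w^2 - 3600w - 10080. Dividing through by 720 gives the monic gcd w^2 - 5w - 14.
Cancel w^2 - 5w - 14 from numerator and denominator to get the reduced form.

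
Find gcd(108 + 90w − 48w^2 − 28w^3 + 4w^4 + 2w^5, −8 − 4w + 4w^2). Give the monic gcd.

Euclidean algorithm in ℚ[w]:
  2w^5 + 4w^4 − 28w^3 − 48w^2 + 90w + 108 = ((1/2)w^3 + (3/2)w^2 − (9/2)w − 27/2)(4w^2 − 4w − 8) + (0)
Last nonzero remainder: 4w^2 − 4w − 8. Dividing through by 4 gives the monic gcd w^2 − w − 2.

−2 − w + w^2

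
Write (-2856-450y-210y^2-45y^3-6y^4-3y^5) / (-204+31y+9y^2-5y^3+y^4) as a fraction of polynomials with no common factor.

(-168-66y-18y^2-3y^3)/(-12-y+y^2)

Euclidean algorithm in ℚ[y]:
  -3y^5-6y^4-45y^3-210y^2-450y-2856 = (-3y-21)(y^4-5y^3+9y^2+31y-204) + (-123y^3+72y^2-411y-7140)
  y^4-5y^3+9y^2+31y-204 = (-(1/123)y+181/5043)(-123y^3+72y^2-411y-7140) + ((5168/1681)y^2-(20672/1681)y+87856/1681)
  -123y^3+72y^2-411y-7140 = (-(206763/5168)y-176505/1292)((5168/1681)y^2-(20672/1681)y+87856/1681) + (0)
Last nonzero remainder: (5168/1681)y^2-(20672/1681)y+87856/1681. Dividing through by 5168/1681 gives the monic gcd y^2-4y+17.
Cancel y^2-4y+17 from numerator and denominator to get the reduced form.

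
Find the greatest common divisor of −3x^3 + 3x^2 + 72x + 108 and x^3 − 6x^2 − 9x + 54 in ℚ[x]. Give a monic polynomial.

Repeated division with remainder:
  −3x^3 + 3x^2 + 72x + 108 = (−3)(x^3 − 6x^2 − 9x + 54) + (−15x^2 + 45x + 270)
  x^3 − 6x^2 − 9x + 54 = (−(1/15)x + 1/5)(−15x^2 + 45x + 270) + (0)
Last nonzero remainder: −15x^2 + 45x + 270. Dividing through by −15 gives the monic gcd x^2 − 3x − 18.

x^2 − 3x − 18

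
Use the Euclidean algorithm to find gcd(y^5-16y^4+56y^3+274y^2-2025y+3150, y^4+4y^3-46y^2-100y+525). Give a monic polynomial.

y^3-3y^2-25y+75

Repeated division with remainder:
  y^5-16y^4+56y^3+274y^2-2025y+3150 = (y-20)(y^4+4y^3-46y^2-100y+525) + (182y^3-546y^2-4550y+13650)
  y^4+4y^3-46y^2-100y+525 = ((1/182)y+1/26)(182y^3-546y^2-4550y+13650) + (0)
Last nonzero remainder: 182y^3-546y^2-4550y+13650. Dividing through by 182 gives the monic gcd y^3-3y^2-25y+75.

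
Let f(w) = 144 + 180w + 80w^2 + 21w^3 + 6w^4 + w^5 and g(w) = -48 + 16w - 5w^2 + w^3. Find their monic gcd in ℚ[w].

Repeated division with remainder:
  w^5 + 6w^4 + 21w^3 + 80w^2 + 180w + 144 = (w^2 + 11w + 60)(w^3 - 5w^2 + 16w - 48) + (252w^2 - 252w + 3024)
  w^3 - 5w^2 + 16w - 48 = ((1/252)w - 1/63)(252w^2 - 252w + 3024) + (0)
Last nonzero remainder: 252w^2 - 252w + 3024. Dividing through by 252 gives the monic gcd w^2 - w + 12.

12 - w + w^2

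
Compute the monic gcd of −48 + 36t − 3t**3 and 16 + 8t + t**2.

4 + t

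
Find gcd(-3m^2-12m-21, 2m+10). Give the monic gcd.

1

Apply the Euclidean algorithm:
  -3m^2-12m-21 = (-(3/2)m+3/2)(2m+10) + (-36)
  2m+10 = (-(1/18)m-5/18)(-36) + (0)
The last nonzero remainder is the constant -36, so the polynomials are coprime and gcd = 1.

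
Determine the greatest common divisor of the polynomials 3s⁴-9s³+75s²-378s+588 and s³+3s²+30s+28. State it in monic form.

Euclidean algorithm in ℚ[s]:
  3s⁴-9s³+75s²-378s+588 = (3s-18)(s³+3s²+30s+28) + (39s²+78s+1092)
  s³+3s²+30s+28 = ((1/39)s+1/39)(39s²+78s+1092) + (0)
Last nonzero remainder: 39s²+78s+1092. Dividing through by 39 gives the monic gcd s²+2s+28.

s²+2s+28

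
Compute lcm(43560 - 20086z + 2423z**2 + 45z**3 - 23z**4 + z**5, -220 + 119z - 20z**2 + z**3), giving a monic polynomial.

-217800 + 143990z - 32201z**2 + 2198z**3 + 160z**4 - 28z**5 + z**6

By polynomial division,
  z**5 - 23z**4 + 45z**3 + 2423z**2 - 20086z + 43560 = (z**2 - 3z - 134)(z**3 - 20z**2 + 119z - 220) + (320z**2 - 4800z + 14080)
  z**3 - 20z**2 + 119z - 220 = ((1/320)z - 1/64)(320z**2 - 4800z + 14080) + (0)
Last nonzero remainder: 320z**2 - 4800z + 14080. Dividing through by 320 gives the monic gcd z**2 - 15z + 44.
Then lcm(f, g) = f·g / gcd(f, g); expanding and making the result monic gives the answer.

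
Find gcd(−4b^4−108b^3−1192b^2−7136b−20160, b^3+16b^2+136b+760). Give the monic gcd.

Repeated division with remainder:
  −4b^4−108b^3−1192b^2−7136b−20160 = (−4b−44)(b^3+16b^2+136b+760) + (56b^2+1888b+13280)
  b^3+16b^2+136b+760 = ((1/56)b−31/98)(56b^2+1888b+13280) + ((24308/49)b+243080/49)
  56b^2+1888b+13280 = ((686/6077)b+16268/6077)((24308/49)b+243080/49) + (0)
Last nonzero remainder: (24308/49)b+243080/49. Dividing through by 24308/49 gives the monic gcd b+10.

b+10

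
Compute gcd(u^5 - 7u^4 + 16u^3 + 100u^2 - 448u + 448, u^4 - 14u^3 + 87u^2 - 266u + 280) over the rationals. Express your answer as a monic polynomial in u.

u^3 - 9u^2 + 42u - 56

By polynomial division,
  u^5 - 7u^4 + 16u^3 + 100u^2 - 448u + 448 = (u + 7)(u^4 - 14u^3 + 87u^2 - 266u + 280) + (27u^3 - 243u^2 + 1134u - 1512)
  u^4 - 14u^3 + 87u^2 - 266u + 280 = ((1/27)u - 5/27)(27u^3 - 243u^2 + 1134u - 1512) + (0)
Last nonzero remainder: 27u^3 - 243u^2 + 1134u - 1512. Dividing through by 27 gives the monic gcd u^3 - 9u^2 + 42u - 56.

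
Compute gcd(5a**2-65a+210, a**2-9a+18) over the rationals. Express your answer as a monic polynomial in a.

a-6

Repeated division with remainder:
  5a**2-65a+210 = (5)(a**2-9a+18) + (-20a+120)
  a**2-9a+18 = (-(1/20)a+3/20)(-20a+120) + (0)
Last nonzero remainder: -20a+120. Dividing through by -20 gives the monic gcd a-6.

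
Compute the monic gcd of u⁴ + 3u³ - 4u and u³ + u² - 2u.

u³ + u² - 2u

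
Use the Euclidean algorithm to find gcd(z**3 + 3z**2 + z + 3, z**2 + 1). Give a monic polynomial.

By polynomial division,
  z**3 + 3z**2 + z + 3 = (z + 3)(z**2 + 1) + (0)
The last nonzero remainder z**2 + 1 is already monic.

z**2 + 1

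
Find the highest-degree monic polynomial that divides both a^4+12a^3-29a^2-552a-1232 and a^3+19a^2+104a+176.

a^3+19a^2+104a+176

By polynomial division,
  a^4+12a^3-29a^2-552a-1232 = (a-7)(a^3+19a^2+104a+176) + (0)
The last nonzero remainder a^3+19a^2+104a+176 is already monic.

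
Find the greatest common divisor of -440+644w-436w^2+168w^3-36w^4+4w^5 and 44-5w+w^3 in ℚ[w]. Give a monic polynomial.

By polynomial division,
  4w^5-36w^4+168w^3-436w^2+644w-440 = (4w^2-36w+188)(w^3-5w+44) + (-792w^2+3168w-8712)
  w^3-5w+44 = (-(1/792)w-1/198)(-792w^2+3168w-8712) + (0)
Last nonzero remainder: -792w^2+3168w-8712. Dividing through by -792 gives the monic gcd w^2-4w+11.

11-4w+w^2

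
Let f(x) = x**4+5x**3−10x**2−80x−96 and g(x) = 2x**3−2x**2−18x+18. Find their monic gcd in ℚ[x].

x+3

Euclidean algorithm in ℚ[x]:
  x**4+5x**3−10x**2−80x−96 = ((1/2)x+3)(2x**3−2x**2−18x+18) + (5x**2−35x−150)
  2x**3−2x**2−18x+18 = ((2/5)x+12/5)(5x**2−35x−150) + (126x+378)
  5x**2−35x−150 = ((5/126)x−25/63)(126x+378) + (0)
Last nonzero remainder: 126x+378. Dividing through by 126 gives the monic gcd x+3.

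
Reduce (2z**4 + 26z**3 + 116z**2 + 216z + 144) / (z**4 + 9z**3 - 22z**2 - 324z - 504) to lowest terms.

(2z**2 + 10z + 12)/(z**2 + z - 42)

Apply the Euclidean algorithm:
  2z**4 + 26z**3 + 116z**2 + 216z + 144 = (2)(z**4 + 9z**3 - 22z**2 - 324z - 504) + (8z**3 + 160z**2 + 864z + 1152)
  z**4 + 9z**3 - 22z**2 - 324z - 504 = ((1/8)z - 11/8)(8z**3 + 160z**2 + 864z + 1152) + (90z**2 + 720z + 1080)
  8z**3 + 160z**2 + 864z + 1152 = ((4/45)z + 16/15)(90z**2 + 720z + 1080) + (0)
Last nonzero remainder: 90z**2 + 720z + 1080. Dividing through by 90 gives the monic gcd z**2 + 8z + 12.
Cancel z**2 + 8z + 12 from numerator and denominator to get the reduced form.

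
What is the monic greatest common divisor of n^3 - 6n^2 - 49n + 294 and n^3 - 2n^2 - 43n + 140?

n + 7

Repeated division with remainder:
  n^3 - 6n^2 - 49n + 294 = (n^3 - 2n^2 - 43n + 140) + (-4n^2 - 6n + 154)
  n^3 - 2n^2 - 43n + 140 = (-(1/4)n + 7/8)(-4n^2 - 6n + 154) + ((3/4)n + 21/4)
  -4n^2 - 6n + 154 = (-(16/3)n + 88/3)((3/4)n + 21/4) + (0)
Last nonzero remainder: (3/4)n + 21/4. Dividing through by 3/4 gives the monic gcd n + 7.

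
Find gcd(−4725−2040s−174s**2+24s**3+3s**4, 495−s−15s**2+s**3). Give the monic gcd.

−45−4s+s**2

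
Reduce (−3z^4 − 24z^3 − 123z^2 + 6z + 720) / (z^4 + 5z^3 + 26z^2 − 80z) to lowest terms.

(−3z − 9)/(z)

Euclidean algorithm in ℚ[z]:
  −3z^4 − 24z^3 − 123z^2 + 6z + 720 = (−3)(z^4 + 5z^3 + 26z^2 − 80z) + (−9z^3 − 45z^2 − 234z + 720)
  z^4 + 5z^3 + 26z^2 − 80z = (−(1/9)z)(−9z^3 − 45z^2 − 234z + 720) + (0)
Last nonzero remainder: −9z^3 − 45z^2 − 234z + 720. Dividing through by −9 gives the monic gcd z^3 + 5z^2 + 26z − 80.
Cancel z^3 + 5z^2 + 26z − 80 from numerator and denominator to get the reduced form.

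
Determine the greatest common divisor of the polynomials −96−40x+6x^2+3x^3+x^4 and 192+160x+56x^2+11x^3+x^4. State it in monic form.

Repeated division with remainder:
  x^4+3x^3+6x^2−40x−96 = (x^4+11x^3+56x^2+160x+192) + (−8x^3−50x^2−200x−288)
  x^4+11x^3+56x^2+160x+192 = (−(1/8)x−19/32)(−8x^3−50x^2−200x−288) + ((21/16)x^2+(21/4)x+21)
  −8x^3−50x^2−200x−288 = (−(128/21)x−96/7)((21/16)x^2+(21/4)x+21) + (0)
Last nonzero remainder: (21/16)x^2+(21/4)x+21. Dividing through by 21/16 gives the monic gcd x^2+4x+16.

16+4x+x^2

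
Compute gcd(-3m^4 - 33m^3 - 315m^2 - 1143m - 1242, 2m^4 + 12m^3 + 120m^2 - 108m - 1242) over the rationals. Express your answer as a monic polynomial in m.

By polynomial division,
  -3m^4 - 33m^3 - 315m^2 - 1143m - 1242 = (-3/2)(2m^4 + 12m^3 + 120m^2 - 108m - 1242) + (-15m^3 - 135m^2 - 1305m - 3105)
  2m^4 + 12m^3 + 120m^2 - 108m - 1242 = (-(2/15)m + 2/5)(-15m^3 - 135m^2 - 1305m - 3105) + (0)
Last nonzero remainder: -15m^3 - 135m^2 - 1305m - 3105. Dividing through by -15 gives the monic gcd m^3 + 9m^2 + 87m + 207.

m^3 + 9m^2 + 87m + 207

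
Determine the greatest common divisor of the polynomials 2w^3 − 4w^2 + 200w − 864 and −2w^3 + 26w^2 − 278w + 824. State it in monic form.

w − 4

By polynomial division,
  2w^3 − 4w^2 + 200w − 864 = (−1)(−2w^3 + 26w^2 − 278w + 824) + (22w^2 − 78w − 40)
  −2w^3 + 26w^2 − 278w + 824 = (−(1/11)w + 104/121)(22w^2 − 78w − 40) + (−(25966/121)w + 103864/121)
  22w^2 − 78w − 40 = (−(1331/12983)w − 605/12983)(−(25966/121)w + 103864/121) + (0)
Last nonzero remainder: −(25966/121)w + 103864/121. Dividing through by −25966/121 gives the monic gcd w − 4.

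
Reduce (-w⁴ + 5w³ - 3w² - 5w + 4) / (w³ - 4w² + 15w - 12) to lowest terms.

By polynomial division,
  -w⁴ + 5w³ - 3w² - 5w + 4 = (-w + 1)(w³ - 4w² + 15w - 12) + (16w² - 32w + 16)
  w³ - 4w² + 15w - 12 = ((1/16)w - 1/8)(16w² - 32w + 16) + (10w - 10)
  16w² - 32w + 16 = ((8/5)w - 8/5)(10w - 10) + (0)
Last nonzero remainder: 10w - 10. Dividing through by 10 gives the monic gcd w - 1.
Cancel w - 1 from numerator and denominator to get the reduced form.

(-w³ + 4w² + w - 4)/(w² - 3w + 12)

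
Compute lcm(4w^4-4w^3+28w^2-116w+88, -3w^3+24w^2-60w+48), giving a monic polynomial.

w^6-7w^5+21w^4-79w^3+252w^2-364w+176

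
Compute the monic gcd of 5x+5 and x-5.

By polynomial division,
  5x+5 = (5)(x-5) + (30)
  x-5 = ((1/30)x-1/6)(30) + (0)
The last nonzero remainder is the constant 30, so the polynomials are coprime and gcd = 1.

1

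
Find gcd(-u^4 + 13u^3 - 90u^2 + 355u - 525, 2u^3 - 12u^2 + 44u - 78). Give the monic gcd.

Apply the Euclidean algorithm:
  -u^4 + 13u^3 - 90u^2 + 355u - 525 = (-(1/2)u + 7/2)(2u^3 - 12u^2 + 44u - 78) + (-26u^2 + 162u - 252)
  2u^3 - 12u^2 + 44u - 78 = (-(1/13)u - 3/169)(-26u^2 + 162u - 252) + ((4646/169)u - 13938/169)
  -26u^2 + 162u - 252 = (-(2197/2323)u + 7098/2323)((4646/169)u - 13938/169) + (0)
Last nonzero remainder: (4646/169)u - 13938/169. Dividing through by 4646/169 gives the monic gcd u - 3.

u - 3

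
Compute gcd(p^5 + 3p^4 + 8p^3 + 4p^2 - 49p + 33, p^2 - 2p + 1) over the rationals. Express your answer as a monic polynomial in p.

p^2 - 2p + 1

By polynomial division,
  p^5 + 3p^4 + 8p^3 + 4p^2 - 49p + 33 = (p^3 + 5p^2 + 17p + 33)(p^2 - 2p + 1) + (0)
The last nonzero remainder p^2 - 2p + 1 is already monic.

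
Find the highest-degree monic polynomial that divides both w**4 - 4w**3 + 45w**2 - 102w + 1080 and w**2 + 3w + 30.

w**2 + 3w + 30

Apply the Euclidean algorithm:
  w**4 - 4w**3 + 45w**2 - 102w + 1080 = (w**2 - 7w + 36)(w**2 + 3w + 30) + (0)
The last nonzero remainder w**2 + 3w + 30 is already monic.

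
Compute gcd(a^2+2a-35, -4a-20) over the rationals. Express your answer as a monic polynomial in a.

1

Euclidean algorithm in ℚ[a]:
  a^2+2a-35 = (-(1/4)a+3/4)(-4a-20) + (-20)
  -4a-20 = ((1/5)a+1)(-20) + (0)
The last nonzero remainder is the constant -20, so the polynomials are coprime and gcd = 1.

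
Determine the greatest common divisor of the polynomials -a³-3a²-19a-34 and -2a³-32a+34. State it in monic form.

By polynomial division,
  -a³-3a²-19a-34 = (1/2)(-2a³-32a+34) + (-3a²-3a-51)
  -2a³-32a+34 = ((2/3)a-2/3)(-3a²-3a-51) + (0)
Last nonzero remainder: -3a²-3a-51. Dividing through by -3 gives the monic gcd a²+a+17.

a²+a+17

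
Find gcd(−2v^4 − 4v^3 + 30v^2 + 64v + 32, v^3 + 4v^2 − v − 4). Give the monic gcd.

v^2 + 5v + 4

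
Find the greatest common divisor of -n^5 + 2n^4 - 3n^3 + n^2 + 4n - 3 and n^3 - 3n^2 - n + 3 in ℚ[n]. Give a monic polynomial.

n^2 - 1

Euclidean algorithm in ℚ[n]:
  -n^5 + 2n^4 - 3n^3 + n^2 + 4n - 3 = (-n^2 - n - 7)(n^3 - 3n^2 - n + 3) + (-18n^2 + 18)
  n^3 - 3n^2 - n + 3 = (-(1/18)n + 1/6)(-18n^2 + 18) + (0)
Last nonzero remainder: -18n^2 + 18. Dividing through by -18 gives the monic gcd n^2 - 1.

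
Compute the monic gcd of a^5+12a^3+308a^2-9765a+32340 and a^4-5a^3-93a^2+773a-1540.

a^3-93a+308

By polynomial division,
  a^5+12a^3+308a^2-9765a+32340 = (a+5)(a^4-5a^3-93a^2+773a-1540) + (130a^3-12090a+40040)
  a^4-5a^3-93a^2+773a-1540 = ((1/130)a-1/26)(130a^3-12090a+40040) + (0)
Last nonzero remainder: 130a^3-12090a+40040. Dividing through by 130 gives the monic gcd a^3-93a+308.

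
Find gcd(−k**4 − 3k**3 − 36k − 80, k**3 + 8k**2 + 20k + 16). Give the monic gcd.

Repeated division with remainder:
  −k**4 − 3k**3 − 36k − 80 = (−k + 5)(k**3 + 8k**2 + 20k + 16) + (−20k**2 − 120k − 160)
  k**3 + 8k**2 + 20k + 16 = (−(1/20)k − 1/10)(−20k**2 − 120k − 160) + (0)
Last nonzero remainder: −20k**2 − 120k − 160. Dividing through by −20 gives the monic gcd k**2 + 6k + 8.

k**2 + 6k + 8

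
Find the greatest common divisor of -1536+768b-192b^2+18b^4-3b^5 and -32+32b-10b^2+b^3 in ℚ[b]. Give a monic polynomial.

16-8b+b^2

Apply the Euclidean algorithm:
  -3b^5+18b^4-192b^2+768b-1536 = (-3b^2-12b-24)(b^3-10b^2+32b-32) + (-144b^2+1152b-2304)
  b^3-10b^2+32b-32 = (-(1/144)b+1/72)(-144b^2+1152b-2304) + (0)
Last nonzero remainder: -144b^2+1152b-2304. Dividing through by -144 gives the monic gcd b^2-8b+16.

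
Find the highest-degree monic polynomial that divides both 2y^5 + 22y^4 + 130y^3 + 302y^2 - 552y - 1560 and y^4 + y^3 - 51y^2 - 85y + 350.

Repeated division with remainder:
  2y^5 + 22y^4 + 130y^3 + 302y^2 - 552y - 1560 = (2y + 20)(y^4 + y^3 - 51y^2 - 85y + 350) + (212y^3 + 1492y^2 + 448y - 8560)
  y^4 + y^3 - 51y^2 - 85y + 350 = ((1/212)y - 80/2809)(212y^3 + 1492y^2 + 448y - 8560) + (-(29835/2809)y^2 - (89505/2809)y + 298350/2809)
  212y^3 + 1492y^2 + 448y - 8560 = (-(595508/29835)y - 2404504/29835)(-(29835/2809)y^2 - (89505/2809)y + 298350/2809) + (0)
Last nonzero remainder: -(29835/2809)y^2 - (89505/2809)y + 298350/2809. Dividing through by -29835/2809 gives the monic gcd y^2 + 3y - 10.

y^2 + 3y - 10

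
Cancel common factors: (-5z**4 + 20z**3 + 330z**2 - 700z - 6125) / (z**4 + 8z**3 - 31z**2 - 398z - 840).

Apply the Euclidean algorithm:
  -5z**4 + 20z**3 + 330z**2 - 700z - 6125 = (-5)(z**4 + 8z**3 - 31z**2 - 398z - 840) + (60z**3 + 175z**2 - 2690z - 10325)
  z**4 + 8z**3 - 31z**2 - 398z - 840 = ((1/60)z + 61/720)(60z**3 + 175z**2 - 2690z - 10325) + (-(143/144)z**2 + (143/72)z + 5005/144)
  60z**3 + 175z**2 - 2690z - 10325 = (-(8640/143)z - 42480/143)(-(143/144)z**2 + (143/72)z + 5005/144) + (0)
Last nonzero remainder: -(143/144)z**2 + (143/72)z + 5005/144. Dividing through by -143/144 gives the monic gcd z**2 - 2z - 35.
Cancel z**2 - 2z - 35 from numerator and denominator to get the reduced form.

(-5z**2 + 10z + 175)/(z**2 + 10z + 24)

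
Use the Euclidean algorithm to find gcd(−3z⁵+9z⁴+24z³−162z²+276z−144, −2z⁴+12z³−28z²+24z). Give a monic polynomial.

z³−6z²+14z−12

Apply the Euclidean algorithm:
  −3z⁵+9z⁴+24z³−162z²+276z−144 = ((3/2)z+9/2)(−2z⁴+12z³−28z²+24z) + (12z³−72z²+168z−144)
  −2z⁴+12z³−28z²+24z = (−(1/6)z)(12z³−72z²+168z−144) + (0)
Last nonzero remainder: 12z³−72z²+168z−144. Dividing through by 12 gives the monic gcd z³−6z²+14z−12.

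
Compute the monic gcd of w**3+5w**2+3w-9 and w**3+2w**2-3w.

Euclidean algorithm in ℚ[w]:
  w**3+5w**2+3w-9 = (w**3+2w**2-3w) + (3w**2+6w-9)
  w**3+2w**2-3w = ((1/3)w)(3w**2+6w-9) + (0)
Last nonzero remainder: 3w**2+6w-9. Dividing through by 3 gives the monic gcd w**2+2w-3.

w**2+2w-3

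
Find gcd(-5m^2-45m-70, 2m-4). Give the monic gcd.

1

Euclidean algorithm in ℚ[m]:
  -5m^2-45m-70 = (-(5/2)m-55/2)(2m-4) + (-180)
  2m-4 = (-(1/90)m+1/45)(-180) + (0)
The last nonzero remainder is the constant -180, so the polynomials are coprime and gcd = 1.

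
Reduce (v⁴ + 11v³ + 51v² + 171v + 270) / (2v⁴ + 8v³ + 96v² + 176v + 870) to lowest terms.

Apply the Euclidean algorithm:
  v⁴ + 11v³ + 51v² + 171v + 270 = (1/2)(2v⁴ + 8v³ + 96v² + 176v + 870) + (7v³ + 3v² + 83v - 165)
  2v⁴ + 8v³ + 96v² + 176v + 870 = ((2/7)v + 50/49)(7v³ + 3v² + 83v - 165) + ((3392/49)v² + (6784/49)v + 50880/49)
  7v³ + 3v² + 83v - 165 = ((343/3392)v - 539/3392)((3392/49)v² + (6784/49)v + 50880/49) + (0)
Last nonzero remainder: (3392/49)v² + (6784/49)v + 50880/49. Dividing through by 3392/49 gives the monic gcd v² + 2v + 15.
Cancel v² + 2v + 15 from numerator and denominator to get the reduced form.

(v² + 9v + 18)/(2v² + 4v + 58)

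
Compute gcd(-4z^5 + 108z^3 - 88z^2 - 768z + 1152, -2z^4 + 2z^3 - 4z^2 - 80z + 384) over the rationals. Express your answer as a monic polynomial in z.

z^2 + z - 12

Apply the Euclidean algorithm:
  -4z^5 + 108z^3 - 88z^2 - 768z + 1152 = (2z + 2)(-2z^4 + 2z^3 - 4z^2 - 80z + 384) + (112z^3 + 80z^2 - 1376z + 384)
  -2z^4 + 2z^3 - 4z^2 - 80z + 384 = (-(1/56)z + 3/98)(112z^3 + 80z^2 - 1376z + 384) + (-(1520/49)z^2 - (1520/49)z + 18240/49)
  112z^3 + 80z^2 - 1376z + 384 = (-(343/95)z + 98/95)(-(1520/49)z^2 - (1520/49)z + 18240/49) + (0)
Last nonzero remainder: -(1520/49)z^2 - (1520/49)z + 18240/49. Dividing through by -1520/49 gives the monic gcd z^2 + z - 12.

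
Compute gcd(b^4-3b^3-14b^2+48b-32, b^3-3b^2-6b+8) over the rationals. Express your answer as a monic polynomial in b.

b^2-5b+4

By polynomial division,
  b^4-3b^3-14b^2+48b-32 = (b)(b^3-3b^2-6b+8) + (-8b^2+40b-32)
  b^3-3b^2-6b+8 = (-(1/8)b-1/4)(-8b^2+40b-32) + (0)
Last nonzero remainder: -8b^2+40b-32. Dividing through by -8 gives the monic gcd b^2-5b+4.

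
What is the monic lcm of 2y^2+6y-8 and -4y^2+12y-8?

Repeated division with remainder:
  2y^2+6y-8 = (-1/2)(-4y^2+12y-8) + (12y-12)
  -4y^2+12y-8 = (-(1/3)y+2/3)(12y-12) + (0)
Last nonzero remainder: 12y-12. Dividing through by 12 gives the monic gcd y-1.
Then lcm(f, g) = f·g / gcd(f, g); expanding and making the result monic gives the answer.

y^3+y^2-10y+8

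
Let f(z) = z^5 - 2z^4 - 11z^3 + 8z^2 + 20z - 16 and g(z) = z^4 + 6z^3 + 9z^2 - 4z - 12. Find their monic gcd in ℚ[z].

Apply the Euclidean algorithm:
  z^5 - 2z^4 - 11z^3 + 8z^2 + 20z - 16 = (z - 8)(z^4 + 6z^3 + 9z^2 - 4z - 12) + (28z^3 + 84z^2 - 112)
  z^4 + 6z^3 + 9z^2 - 4z - 12 = ((1/28)z + 3/28)(28z^3 + 84z^2 - 112) + (0)
Last nonzero remainder: 28z^3 + 84z^2 - 112. Dividing through by 28 gives the monic gcd z^3 + 3z^2 - 4.

z^3 + 3z^2 - 4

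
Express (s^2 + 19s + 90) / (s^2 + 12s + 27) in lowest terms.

(s + 10)/(s + 3)

Euclidean algorithm in ℚ[s]:
  s^2 + 19s + 90 = (s^2 + 12s + 27) + (7s + 63)
  s^2 + 12s + 27 = ((1/7)s + 3/7)(7s + 63) + (0)
Last nonzero remainder: 7s + 63. Dividing through by 7 gives the monic gcd s + 9.
Cancel s + 9 from numerator and denominator to get the reduced form.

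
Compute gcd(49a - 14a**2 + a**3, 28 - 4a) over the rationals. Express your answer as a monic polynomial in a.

-7 + a

Repeated division with remainder:
  a**3 - 14a**2 + 49a = (-(1/4)a**2 + (7/4)a)(-4a + 28) + (0)
Last nonzero remainder: -4a + 28. Dividing through by -4 gives the monic gcd a - 7.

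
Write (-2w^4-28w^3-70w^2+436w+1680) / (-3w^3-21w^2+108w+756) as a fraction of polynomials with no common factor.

By polynomial division,
  -2w^4-28w^3-70w^2+436w+1680 = ((2/3)w+14/3)(-3w^3-21w^2+108w+756) + (-44w^2-572w-1848)
  -3w^3-21w^2+108w+756 = ((3/44)w-9/22)(-44w^2-572w-1848) + (0)
Last nonzero remainder: -44w^2-572w-1848. Dividing through by -44 gives the monic gcd w^2+13w+42.
Cancel w^2+13w+42 from numerator and denominator to get the reduced form.

(2w^2+2w-40)/(3w-18)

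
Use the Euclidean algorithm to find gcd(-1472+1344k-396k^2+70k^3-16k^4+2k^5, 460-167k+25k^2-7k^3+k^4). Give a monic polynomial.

-92+15k-2k^2+k^3

Apply the Euclidean algorithm:
  2k^5-16k^4+70k^3-396k^2+1344k-1472 = (2k-2)(k^4-7k^3+25k^2-167k+460) + (6k^3-12k^2+90k-552)
  k^4-7k^3+25k^2-167k+460 = ((1/6)k-5/6)(6k^3-12k^2+90k-552) + (0)
Last nonzero remainder: 6k^3-12k^2+90k-552. Dividing through by 6 gives the monic gcd k^3-2k^2+15k-92.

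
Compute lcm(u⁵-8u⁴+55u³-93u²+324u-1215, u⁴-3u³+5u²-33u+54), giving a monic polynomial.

Apply the Euclidean algorithm:
  u⁵-8u⁴+55u³-93u²+324u-1215 = (u-5)(u⁴-3u³+5u²-33u+54) + (35u³-35u²+105u-945)
  u⁴-3u³+5u²-33u+54 = ((1/35)u-2/35)(35u³-35u²+105u-945) + (0)
Last nonzero remainder: 35u³-35u²+105u-945. Dividing through by 35 gives the monic gcd u³-u²+3u-27.
Then lcm(f, g) = f·g / gcd(f, g); expanding and making the result monic gives the answer.

u⁶-10u⁵+71u⁴-203u³+510u²-1863u+2430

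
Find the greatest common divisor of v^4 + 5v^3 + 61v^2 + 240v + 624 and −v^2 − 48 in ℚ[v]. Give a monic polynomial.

Repeated division with remainder:
  v^4 + 5v^3 + 61v^2 + 240v + 624 = (−v^2 − 5v − 13)(−v^2 − 48) + (0)
Last nonzero remainder: −v^2 − 48. Dividing through by −1 gives the monic gcd v^2 + 48.

v^2 + 48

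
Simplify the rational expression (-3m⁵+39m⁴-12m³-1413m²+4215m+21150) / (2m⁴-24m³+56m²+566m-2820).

(-3m²+21m+90)/(2m-12)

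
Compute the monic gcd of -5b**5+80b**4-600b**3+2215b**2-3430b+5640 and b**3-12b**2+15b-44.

Euclidean algorithm in ℚ[b]:
  -5b**5+80b**4-600b**3+2215b**2-3430b+5640 = (-5b**2+20b-285)(b**3-12b**2+15b-44) + (-1725b**2+1725b-6900)
  b**3-12b**2+15b-44 = (-(1/1725)b+11/1725)(-1725b**2+1725b-6900) + (0)
Last nonzero remainder: -1725b**2+1725b-6900. Dividing through by -1725 gives the monic gcd b**2-b+4.

b**2-b+4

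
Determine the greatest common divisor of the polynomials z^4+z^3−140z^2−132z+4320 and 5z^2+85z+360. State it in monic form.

Apply the Euclidean algorithm:
  z^4+z^3−140z^2−132z+4320 = ((1/5)z^2−(16/5)z+12)(5z^2+85z+360) + (0)
Last nonzero remainder: 5z^2+85z+360. Dividing through by 5 gives the monic gcd z^2+17z+72.

z^2+17z+72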